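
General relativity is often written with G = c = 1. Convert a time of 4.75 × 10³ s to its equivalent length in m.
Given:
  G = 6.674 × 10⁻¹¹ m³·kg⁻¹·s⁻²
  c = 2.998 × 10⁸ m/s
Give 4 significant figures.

Time → length via c.
4.75 × 10³ s × (c) = 1.424 × 10¹² m

1.424 × 10¹² m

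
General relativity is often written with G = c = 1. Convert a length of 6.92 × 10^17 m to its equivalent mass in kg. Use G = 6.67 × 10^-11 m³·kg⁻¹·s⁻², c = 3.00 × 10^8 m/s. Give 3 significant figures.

9.34 × 10^44 kg

Length → mass via c²/G.
6.92 × 10^17 m × (c²/G) = 9.34 × 10^44 kg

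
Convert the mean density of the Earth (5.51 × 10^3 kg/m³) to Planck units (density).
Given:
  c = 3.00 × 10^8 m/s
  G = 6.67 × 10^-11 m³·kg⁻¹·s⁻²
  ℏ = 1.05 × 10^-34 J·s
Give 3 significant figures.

Planck density: ρ_P = c⁵/(ℏG²) = 5.20 × 10^96 kg/m³.
5.51 × 10^3 / 5.20 × 10^96 = 1.06 × 10^-93

1.06 × 10^-93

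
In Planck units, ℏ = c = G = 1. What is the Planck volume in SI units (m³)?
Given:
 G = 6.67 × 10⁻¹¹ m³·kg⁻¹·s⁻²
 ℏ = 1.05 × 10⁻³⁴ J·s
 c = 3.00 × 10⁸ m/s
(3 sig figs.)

4.18 × 10⁻¹⁰⁵ m³

The unique combination of the constants set to 1 with dimensions of volume is V_P = (ℏG/c³)^(3/2).
  = √(1.75 × 10⁻²⁰⁹)
  = 4.18 × 10⁻¹⁰⁵ m³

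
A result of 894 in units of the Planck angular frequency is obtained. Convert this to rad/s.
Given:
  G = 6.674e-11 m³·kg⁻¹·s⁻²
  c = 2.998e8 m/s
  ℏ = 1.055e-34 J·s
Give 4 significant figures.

1.658e46 rad/s

One Planck angular frequency: ω_P = √(c⁵/(ℏG)) = 1.855e43 rad/s.
894 × 1.855e43 rad/s = 1.658e46 rad/s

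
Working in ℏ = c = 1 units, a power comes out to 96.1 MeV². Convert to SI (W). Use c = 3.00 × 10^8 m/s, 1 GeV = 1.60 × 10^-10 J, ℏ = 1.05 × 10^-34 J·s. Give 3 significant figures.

2.34 × 10^10 W

Power is [E]/[T] = [E]²/ℏ.
1 GeV² → 1/ℏ × (1 GeV in J)² = 2.44 × 10^14 W.
Convert the energy scale: 96.1 MeV² = 9.61 × 10^-5 GeV².
Result: 9.61 × 10^-5 × 2.44 × 10^14 = 2.34 × 10^10 W.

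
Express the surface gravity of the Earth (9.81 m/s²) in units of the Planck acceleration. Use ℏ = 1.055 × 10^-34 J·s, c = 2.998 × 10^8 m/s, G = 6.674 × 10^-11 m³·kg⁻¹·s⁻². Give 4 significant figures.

Planck acceleration: a_P = √(c⁷/(ℏG)) = 5.560 × 10^51 m/s².
9.81 / 5.560 × 10^51 = 1.764 × 10^-51

1.764 × 10^-51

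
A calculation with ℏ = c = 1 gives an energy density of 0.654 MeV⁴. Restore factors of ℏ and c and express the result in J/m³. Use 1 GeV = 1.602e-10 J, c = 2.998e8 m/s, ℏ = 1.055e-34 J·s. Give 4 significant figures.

1.361e25 J/m³

[E]/[L]³ = [E]⁴/(ℏc)³; restore (ℏc)⁻³.
1 GeV⁴ → 1/(ℏc)³ × (1 GeV in J)⁴ = 2.082e37 J/m³.
Convert the energy scale: 0.654 MeV⁴ = 6.54e-13 GeV⁴.
Result: 6.54e-13 × 2.082e37 = 1.361e25 J/m³.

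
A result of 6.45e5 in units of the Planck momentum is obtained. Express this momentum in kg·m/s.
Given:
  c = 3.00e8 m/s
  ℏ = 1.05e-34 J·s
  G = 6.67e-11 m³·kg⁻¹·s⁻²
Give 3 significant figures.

One Planck momentum: p_P = √(ℏc³/G) = 6.52 kg·m/s.
6.45e5 × 6.52 kg·m/s = 4.21e6 kg·m/s

4.21e6 kg·m/s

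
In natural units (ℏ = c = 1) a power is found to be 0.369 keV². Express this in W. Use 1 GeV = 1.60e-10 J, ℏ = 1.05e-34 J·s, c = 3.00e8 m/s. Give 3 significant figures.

Power is [E]/[T] = [E]²/ℏ.
1 GeV² → 1/ℏ × (1 GeV in J)² = 2.44e14 W.
Convert the energy scale: 0.369 keV² = 3.69e-13 GeV².
Result: 3.69e-13 × 2.44e14 = 90 W.

90 W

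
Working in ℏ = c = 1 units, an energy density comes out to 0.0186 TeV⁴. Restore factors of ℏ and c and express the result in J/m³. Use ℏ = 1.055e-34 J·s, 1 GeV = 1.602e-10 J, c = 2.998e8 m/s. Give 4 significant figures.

[E]/[L]³ = [E]⁴/(ℏc)³; restore (ℏc)⁻³.
1 GeV⁴ → 1/(ℏc)³ × (1 GeV in J)⁴ = 2.082e37 J/m³.
Convert the energy scale: 0.0186 TeV⁴ = 1.86e10 GeV⁴.
Result: 1.86e10 × 2.082e37 = 3.872e47 J/m³.

3.872e47 J/m³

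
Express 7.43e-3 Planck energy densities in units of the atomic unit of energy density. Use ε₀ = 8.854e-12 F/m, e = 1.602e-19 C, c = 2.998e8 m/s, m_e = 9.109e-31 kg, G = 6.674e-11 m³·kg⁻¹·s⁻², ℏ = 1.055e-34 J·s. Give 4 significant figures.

Planck energy density: u_P = c⁷/(ℏG²) = 4.632e113 J/m³
atomic unit of energy density: u_au = E_h/a₀³ = m_e⁴e¹⁰/((4πε₀)⁵ℏ⁸) = 2.929e13 J/m³
7.43e-3 × 4.632e113 / 2.929e13 = 1.175e98

1.175e98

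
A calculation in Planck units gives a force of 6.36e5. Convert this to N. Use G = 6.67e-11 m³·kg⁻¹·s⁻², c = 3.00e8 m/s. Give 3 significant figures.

One Planck force: F_P = c⁴/G = 1.21e44 N.
6.36e5 × 1.21e44 N = 7.72e49 N

7.72e49 N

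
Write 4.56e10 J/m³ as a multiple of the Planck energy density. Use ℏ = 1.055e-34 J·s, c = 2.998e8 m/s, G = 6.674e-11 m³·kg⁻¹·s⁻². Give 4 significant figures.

9.844e-104

Planck energy density: u_P = c⁷/(ℏG²) = 4.632e113 J/m³.
4.56e10 / 4.632e113 = 9.844e-104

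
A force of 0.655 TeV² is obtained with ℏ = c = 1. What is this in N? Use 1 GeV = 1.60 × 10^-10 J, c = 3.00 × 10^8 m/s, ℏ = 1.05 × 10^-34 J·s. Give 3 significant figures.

Force is [E]/[L] = [E]²/(ℏc); restore (ℏc)⁻¹.
1 GeV² → 1/(ℏc) × (1 GeV in J)² = 8.13 × 10^5 N.
Convert the energy scale: 0.655 TeV² = 6.55 × 10^5 GeV².
Result: 6.55 × 10^5 × 8.13 × 10^5 = 5.32 × 10^11 N.

5.32 × 10^11 N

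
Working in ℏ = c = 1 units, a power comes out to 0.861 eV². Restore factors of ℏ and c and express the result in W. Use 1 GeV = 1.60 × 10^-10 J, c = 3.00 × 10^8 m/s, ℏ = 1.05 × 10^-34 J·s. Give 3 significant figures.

2.10 × 10^-4 W

Power is [E]/[T] = [E]²/ℏ.
1 GeV² → 1/ℏ × (1 GeV in J)² = 2.44 × 10^14 W.
Convert the energy scale: 0.861 eV² = 8.61 × 10^-19 GeV².
Result: 8.61 × 10^-19 × 2.44 × 10^14 = 2.10 × 10^-4 W.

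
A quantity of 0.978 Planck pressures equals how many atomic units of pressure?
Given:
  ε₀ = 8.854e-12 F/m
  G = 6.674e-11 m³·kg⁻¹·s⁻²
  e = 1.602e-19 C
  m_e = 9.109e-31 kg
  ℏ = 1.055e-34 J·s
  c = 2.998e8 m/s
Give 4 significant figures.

1.547e100

Planck pressure: p_P = c⁷/(ℏG²) = 4.632e113 Pa
atomic unit of pressure: P_au = E_h/a₀³ = m_e⁴e¹⁰/((4πε₀)⁵ℏ⁸) = 2.929e13 Pa
0.978 × 4.632e113 / 2.929e13 = 1.547e100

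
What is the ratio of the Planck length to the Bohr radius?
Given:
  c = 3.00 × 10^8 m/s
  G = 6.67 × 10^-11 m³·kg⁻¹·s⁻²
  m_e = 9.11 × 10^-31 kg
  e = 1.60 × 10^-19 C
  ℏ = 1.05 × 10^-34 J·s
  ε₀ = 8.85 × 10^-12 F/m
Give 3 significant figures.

Planck length: ℓ_P = √(ℏG/c³) = 1.61 × 10^-35 m
Bohr radius: a₀ = 4πε₀ℏ²/(m_e e²) = 5.26 × 10^-11 m
ratio = 1.61 × 10^-35 / 5.26 × 10^-11 = 3.06 × 10^-25

3.06 × 10^-25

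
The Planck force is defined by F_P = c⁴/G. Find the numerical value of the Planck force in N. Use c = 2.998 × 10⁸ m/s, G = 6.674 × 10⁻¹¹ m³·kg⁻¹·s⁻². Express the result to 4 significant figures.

F_P = c⁴/G
  = 8.078 × 10³³ / 6.674 × 10⁻¹¹
  = 1.210 × 10⁴⁴ N

1.210 × 10⁴⁴ N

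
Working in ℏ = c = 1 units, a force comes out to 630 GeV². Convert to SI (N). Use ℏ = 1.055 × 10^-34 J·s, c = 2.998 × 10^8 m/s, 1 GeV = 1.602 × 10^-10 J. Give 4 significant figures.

5.112 × 10^8 N

Force is [E]/[L] = [E]²/(ℏc); restore (ℏc)⁻¹.
1 GeV² → 1/(ℏc) × (1 GeV in J)² = 8.114 × 10^5 N.
Result: 630 × 8.114 × 10^5 = 5.112 × 10^8 N.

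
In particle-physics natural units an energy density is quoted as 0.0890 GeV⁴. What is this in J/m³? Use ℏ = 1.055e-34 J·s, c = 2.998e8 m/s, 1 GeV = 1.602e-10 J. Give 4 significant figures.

[E]/[L]³ = [E]⁴/(ℏc)³; restore (ℏc)⁻³.
1 GeV⁴ → 1/(ℏc)³ × (1 GeV in J)⁴ = 2.082e37 J/m³.
Result: 0.0890 × 2.082e37 = 1.853e36 J/m³.

1.853e36 J/m³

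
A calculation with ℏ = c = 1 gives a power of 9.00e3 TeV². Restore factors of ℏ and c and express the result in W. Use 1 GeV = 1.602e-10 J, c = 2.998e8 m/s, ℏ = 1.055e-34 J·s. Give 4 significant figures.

2.189e24 W

Power is [E]/[T] = [E]²/ℏ.
1 GeV² → 1/ℏ × (1 GeV in J)² = 2.433e14 W.
Convert the energy scale: 9.00e3 TeV² = 9.00e9 GeV².
Result: 9.00e9 × 2.433e14 = 2.189e24 W.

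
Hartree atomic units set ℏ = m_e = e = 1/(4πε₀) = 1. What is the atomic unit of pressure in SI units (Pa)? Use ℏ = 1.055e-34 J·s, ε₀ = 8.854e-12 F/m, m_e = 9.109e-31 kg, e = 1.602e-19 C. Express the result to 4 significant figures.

2.929e13 Pa

The unique combination of the constants set to 1 with dimensions of pressure is P_au = E_h/a₀³ = m_e⁴e¹⁰/((4πε₀)⁵ℏ⁸).
E_h = 4.354e-18 J
a₀ = 5.297e-11 m
E_h/a₀³ = 2.929e13 Pa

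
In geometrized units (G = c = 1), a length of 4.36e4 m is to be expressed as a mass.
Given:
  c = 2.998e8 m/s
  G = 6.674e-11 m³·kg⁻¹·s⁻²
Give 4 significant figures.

Length → mass via c²/G.
4.36e4 m × (c²/G) = 5.872e31 kg

5.872e31 kg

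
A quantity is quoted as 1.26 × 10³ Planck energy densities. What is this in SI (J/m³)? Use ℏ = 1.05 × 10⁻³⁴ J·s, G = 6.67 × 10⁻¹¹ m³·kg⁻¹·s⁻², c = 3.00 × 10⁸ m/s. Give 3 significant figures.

One Planck energy density: u_P = c⁷/(ℏG²) = 4.68 × 10¹¹³ J/m³.
1.26 × 10³ × 4.68 × 10¹¹³ J/m³ = 5.90 × 10¹¹⁶ J/m³

5.90 × 10¹¹⁶ J/m³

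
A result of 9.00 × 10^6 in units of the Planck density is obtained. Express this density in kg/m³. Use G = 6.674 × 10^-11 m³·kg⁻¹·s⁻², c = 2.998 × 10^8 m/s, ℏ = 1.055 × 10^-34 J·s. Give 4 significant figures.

One Planck density: ρ_P = c⁵/(ℏG²) = 5.154 × 10^96 kg/m³.
9.00 × 10^6 × 5.154 × 10^96 kg/m³ = 4.638 × 10^103 kg/m³

4.638 × 10^103 kg/m³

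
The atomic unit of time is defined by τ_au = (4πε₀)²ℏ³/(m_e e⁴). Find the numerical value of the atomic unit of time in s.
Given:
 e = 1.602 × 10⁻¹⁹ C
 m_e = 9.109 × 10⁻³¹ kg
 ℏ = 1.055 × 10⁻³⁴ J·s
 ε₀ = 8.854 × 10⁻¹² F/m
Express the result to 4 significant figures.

τ_au = (4πε₀)²ℏ³/(m_e e⁴)
E_h = 4.354 × 10⁻¹⁸ J
ℏ/E_h = 2.423 × 10⁻¹⁷ s

2.423 × 10⁻¹⁷ s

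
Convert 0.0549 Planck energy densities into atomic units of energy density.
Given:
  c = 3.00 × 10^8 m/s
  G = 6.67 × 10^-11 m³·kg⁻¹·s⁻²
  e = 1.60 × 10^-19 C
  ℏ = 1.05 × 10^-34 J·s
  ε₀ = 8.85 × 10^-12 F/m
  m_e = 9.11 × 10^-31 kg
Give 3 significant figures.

Planck energy density: u_P = c⁷/(ℏG²) = 4.68 × 10^113 J/m³
atomic unit of energy density: u_au = E_h/a₀³ = m_e⁴e¹⁰/((4πε₀)⁵ℏ⁸) = 3.01 × 10^13 J/m³
0.0549 × 4.68 × 10^113 / 3.01 × 10^13 = 8.53 × 10^98

8.53 × 10^98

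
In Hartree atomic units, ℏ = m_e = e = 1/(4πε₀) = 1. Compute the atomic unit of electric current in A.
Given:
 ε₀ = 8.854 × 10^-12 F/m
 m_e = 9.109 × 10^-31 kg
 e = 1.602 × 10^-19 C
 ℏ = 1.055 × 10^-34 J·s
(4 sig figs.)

6.612 × 10^-3 A

From ℏ = m_e = e = 1/(4πε₀) = 1 the current scale is I_au = e E_h/ℏ = m_e e⁵/((4πε₀)²ℏ³).
E_h = 4.354 × 10^-18 J
e·E_h/ℏ = 6.612 × 10^-3 A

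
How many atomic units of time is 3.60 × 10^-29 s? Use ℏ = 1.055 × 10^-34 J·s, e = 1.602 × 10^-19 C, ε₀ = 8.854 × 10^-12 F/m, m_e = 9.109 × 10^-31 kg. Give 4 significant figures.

1.486 × 10^-12

atomic unit of time: τ_au = (4πε₀)²ℏ³/(m_e e⁴) = 2.423 × 10^-17 s.
3.60 × 10^-29 / 2.423 × 10^-17 = 1.486 × 10^-12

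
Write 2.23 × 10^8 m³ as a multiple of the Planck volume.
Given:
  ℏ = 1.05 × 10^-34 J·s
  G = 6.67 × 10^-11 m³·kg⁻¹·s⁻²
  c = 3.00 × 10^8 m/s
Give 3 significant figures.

5.34 × 10^112

Planck volume: V_P = (ℏG/c³)^(3/2) = 4.18 × 10^-105 m³.
2.23 × 10^8 / 4.18 × 10^-105 = 5.34 × 10^112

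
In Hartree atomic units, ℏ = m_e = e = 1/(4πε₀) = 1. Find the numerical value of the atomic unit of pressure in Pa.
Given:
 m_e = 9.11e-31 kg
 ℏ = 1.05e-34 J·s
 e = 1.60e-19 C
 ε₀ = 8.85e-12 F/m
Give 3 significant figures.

3.01e13 Pa

The unique combination of the constants set to 1 with dimensions of pressure is P_au = E_h/a₀³ = m_e⁴e¹⁰/((4πε₀)⁵ℏ⁸).
E_h = 4.38e-18 J
a₀ = 5.26e-11 m
E_h/a₀³ = 3.01e13 Pa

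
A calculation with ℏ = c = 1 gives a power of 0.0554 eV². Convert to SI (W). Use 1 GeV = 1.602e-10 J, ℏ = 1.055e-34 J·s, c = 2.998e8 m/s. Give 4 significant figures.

Power is [E]/[T] = [E]²/ℏ.
1 GeV² → 1/ℏ × (1 GeV in J)² = 2.433e14 W.
Convert the energy scale: 0.0554 eV² = 5.54e-20 GeV².
Result: 5.54e-20 × 2.433e14 = 1.348e-5 W.

1.348e-5 W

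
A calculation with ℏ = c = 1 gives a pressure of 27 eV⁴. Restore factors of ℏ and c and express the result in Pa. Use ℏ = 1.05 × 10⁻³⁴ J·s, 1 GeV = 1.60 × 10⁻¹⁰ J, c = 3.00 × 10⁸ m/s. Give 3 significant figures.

566 Pa

Pressure is [E]/[L]³ = [E]⁴/(ℏc)³.
1 GeV⁴ → 1/(ℏc)³ × (1 GeV in J)⁴ = 2.10 × 10³⁷ Pa.
Convert the energy scale: 27 eV⁴ = 2.70 × 10⁻³⁵ GeV⁴.
Result: 2.70 × 10⁻³⁵ × 2.10 × 10³⁷ = 566 Pa.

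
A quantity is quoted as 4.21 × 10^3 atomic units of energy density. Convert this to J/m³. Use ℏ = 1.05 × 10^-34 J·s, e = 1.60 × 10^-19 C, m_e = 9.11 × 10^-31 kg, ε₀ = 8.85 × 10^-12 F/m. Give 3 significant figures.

1.27 × 10^17 J/m³

One atomic unit of energy density: u_au = E_h/a₀³ = m_e⁴e¹⁰/((4πε₀)⁵ℏ⁸) = 3.01 × 10^13 J/m³.
4.21 × 10^3 × 3.01 × 10^13 J/m³ = 1.27 × 10^17 J/m³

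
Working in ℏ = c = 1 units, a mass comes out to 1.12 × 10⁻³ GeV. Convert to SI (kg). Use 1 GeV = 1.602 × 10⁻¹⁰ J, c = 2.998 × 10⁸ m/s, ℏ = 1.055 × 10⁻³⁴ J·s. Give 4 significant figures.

1.996 × 10⁻³⁰ kg

Mass is [E]/c²; divide by c².
1 GeV → 1/c² × (1 GeV in J) = 1.782 × 10⁻²⁷ kg.
Result: 1.12 × 10⁻³ × 1.782 × 10⁻²⁷ = 1.996 × 10⁻³⁰ kg.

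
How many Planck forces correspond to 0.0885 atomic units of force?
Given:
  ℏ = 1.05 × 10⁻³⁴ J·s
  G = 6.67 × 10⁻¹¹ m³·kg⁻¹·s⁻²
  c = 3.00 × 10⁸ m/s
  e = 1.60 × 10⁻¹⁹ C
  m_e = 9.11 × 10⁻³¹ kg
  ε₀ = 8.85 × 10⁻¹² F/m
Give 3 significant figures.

6.07 × 10⁻⁵³

atomic unit of force: F_au = E_h/a₀ = m_e²e⁶/((4πε₀)³ℏ⁴) = 8.33 × 10⁻⁸ N
Planck force: F_P = c⁴/G = 1.21 × 10⁴⁴ N
0.0885 × 8.33 × 10⁻⁸ / 1.21 × 10⁴⁴ = 6.07 × 10⁻⁵³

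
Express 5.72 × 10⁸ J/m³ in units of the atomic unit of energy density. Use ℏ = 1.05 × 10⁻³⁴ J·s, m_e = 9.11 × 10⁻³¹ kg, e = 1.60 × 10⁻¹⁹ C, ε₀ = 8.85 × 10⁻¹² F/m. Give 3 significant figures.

atomic unit of energy density: u_au = E_h/a₀³ = m_e⁴e¹⁰/((4πε₀)⁵ℏ⁸) = 3.01 × 10¹³ J/m³.
5.72 × 10⁸ / 3.01 × 10¹³ = 1.90 × 10⁻⁵

1.90 × 10⁻⁵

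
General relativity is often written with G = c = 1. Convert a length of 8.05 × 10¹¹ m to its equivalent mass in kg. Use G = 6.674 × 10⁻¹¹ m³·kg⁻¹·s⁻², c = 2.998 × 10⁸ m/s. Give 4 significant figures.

1.084 × 10³⁹ kg

Length → mass via c²/G.
8.05 × 10¹¹ m × (c²/G) = 1.084 × 10³⁹ kg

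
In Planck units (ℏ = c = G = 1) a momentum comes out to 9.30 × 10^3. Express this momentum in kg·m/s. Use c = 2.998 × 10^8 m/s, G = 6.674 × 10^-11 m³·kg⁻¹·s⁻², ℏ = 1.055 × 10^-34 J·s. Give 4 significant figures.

6.070 × 10^4 kg·m/s

One Planck momentum: p_P = √(ℏc³/G) = 6.527 kg·m/s.
9.30 × 10^3 × 6.527 kg·m/s = 6.070 × 10^4 kg·m/s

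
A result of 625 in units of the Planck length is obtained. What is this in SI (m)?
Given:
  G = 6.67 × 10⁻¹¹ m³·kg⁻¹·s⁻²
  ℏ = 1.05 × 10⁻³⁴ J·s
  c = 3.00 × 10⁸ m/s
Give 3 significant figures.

One Planck length: ℓ_P = √(ℏG/c³) = 1.61 × 10⁻³⁵ m.
625 × 1.61 × 10⁻³⁵ m = 1.01 × 10⁻³² m

1.01 × 10⁻³² m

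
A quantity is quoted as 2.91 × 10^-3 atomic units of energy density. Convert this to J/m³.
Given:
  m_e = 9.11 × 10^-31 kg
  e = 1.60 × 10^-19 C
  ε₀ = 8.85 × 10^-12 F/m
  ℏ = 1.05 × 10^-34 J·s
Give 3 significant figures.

8.77 × 10^10 J/m³

One atomic unit of energy density: u_au = E_h/a₀³ = m_e⁴e¹⁰/((4πε₀)⁵ℏ⁸) = 3.01 × 10^13 J/m³.
2.91 × 10^-3 × 3.01 × 10^13 J/m³ = 8.77 × 10^10 J/m³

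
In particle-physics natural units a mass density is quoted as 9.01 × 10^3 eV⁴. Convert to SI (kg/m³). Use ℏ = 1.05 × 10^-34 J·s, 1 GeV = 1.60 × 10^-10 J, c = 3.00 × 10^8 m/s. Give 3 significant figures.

2.10 × 10^-12 kg/m³

Mass density is [E]/(c²[L]³) = [E]⁴/(ℏ³c⁵).
1 GeV⁴ → 1/(ℏ³c⁵) × (1 GeV in J)⁴ = 2.33 × 10^20 kg/m³.
Convert the energy scale: 9.01 × 10^3 eV⁴ = 9.01 × 10^-33 GeV⁴.
Result: 9.01 × 10^-33 × 2.33 × 10^20 = 2.10 × 10^-12 kg/m³.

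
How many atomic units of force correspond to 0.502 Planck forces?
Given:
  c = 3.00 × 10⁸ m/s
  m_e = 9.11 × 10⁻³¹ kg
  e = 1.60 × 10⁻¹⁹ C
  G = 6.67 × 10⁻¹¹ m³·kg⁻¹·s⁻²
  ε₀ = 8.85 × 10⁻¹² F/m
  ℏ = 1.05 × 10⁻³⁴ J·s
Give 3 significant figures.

7.32 × 10⁵⁰

Planck force: F_P = c⁴/G = 1.21 × 10⁴⁴ N
atomic unit of force: F_au = E_h/a₀ = m_e²e⁶/((4πε₀)³ℏ⁴) = 8.33 × 10⁻⁸ N
0.502 × 1.21 × 10⁴⁴ / 8.33 × 10⁻⁸ = 7.32 × 10⁵⁰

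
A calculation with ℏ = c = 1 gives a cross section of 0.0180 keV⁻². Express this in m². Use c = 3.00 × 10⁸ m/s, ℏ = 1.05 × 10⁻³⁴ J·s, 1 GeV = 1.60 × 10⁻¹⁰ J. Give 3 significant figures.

6.98 × 10⁻²² m²

Area is [L]² = [E]⁻²·(ℏc)²; restore (ℏc)².
1 GeV⁻² → (ℏc)² × (1 GeV in J)⁻² = 3.88 × 10⁻³² m².
Convert the energy scale: 0.0180 keV⁻² = 1.80 × 10¹⁰ GeV⁻².
Result: 1.80 × 10¹⁰ × 3.88 × 10⁻³² = 6.98 × 10⁻²² m².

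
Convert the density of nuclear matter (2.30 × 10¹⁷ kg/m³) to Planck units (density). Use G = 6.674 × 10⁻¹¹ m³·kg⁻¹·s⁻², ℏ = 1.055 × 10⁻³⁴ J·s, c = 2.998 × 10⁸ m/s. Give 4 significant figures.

Planck density: ρ_P = c⁵/(ℏG²) = 5.154 × 10⁹⁶ kg/m³.
2.30 × 10¹⁷ / 5.154 × 10⁹⁶ = 4.463 × 10⁻⁸⁰

4.463 × 10⁻⁸⁰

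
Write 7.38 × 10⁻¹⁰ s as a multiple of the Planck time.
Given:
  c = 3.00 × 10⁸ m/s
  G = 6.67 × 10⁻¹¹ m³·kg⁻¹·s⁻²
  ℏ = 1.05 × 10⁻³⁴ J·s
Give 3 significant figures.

1.37 × 10³⁴

Planck time: t_P = √(ℏG/c⁵) = 5.37 × 10⁻⁴⁴ s.
7.38 × 10⁻¹⁰ / 5.37 × 10⁻⁴⁴ = 1.37 × 10³⁴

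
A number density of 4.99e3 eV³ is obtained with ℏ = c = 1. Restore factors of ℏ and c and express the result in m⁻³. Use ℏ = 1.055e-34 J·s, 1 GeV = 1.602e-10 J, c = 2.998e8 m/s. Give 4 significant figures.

Number density is [L]⁻³ = [E]³/(ℏc)³.
1 GeV³ → 1/(ℏc)³ × (1 GeV in J)³ = 1.299e47 m⁻³.
Convert the energy scale: 4.99e3 eV³ = 4.99e-24 GeV³.
Result: 4.99e-24 × 1.299e47 = 6.484e23 m⁻³.

6.484e23 m⁻³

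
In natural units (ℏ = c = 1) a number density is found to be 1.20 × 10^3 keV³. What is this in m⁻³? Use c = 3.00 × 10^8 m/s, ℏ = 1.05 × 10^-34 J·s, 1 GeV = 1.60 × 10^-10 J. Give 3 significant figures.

1.57 × 10^32 m⁻³

Number density is [L]⁻³ = [E]³/(ℏc)³.
1 GeV³ → 1/(ℏc)³ × (1 GeV in J)³ = 1.31 × 10^47 m⁻³.
Convert the energy scale: 1.20 × 10^3 keV³ = 1.20 × 10^-15 GeV³.
Result: 1.20 × 10^-15 × 1.31 × 10^47 = 1.57 × 10^32 m⁻³.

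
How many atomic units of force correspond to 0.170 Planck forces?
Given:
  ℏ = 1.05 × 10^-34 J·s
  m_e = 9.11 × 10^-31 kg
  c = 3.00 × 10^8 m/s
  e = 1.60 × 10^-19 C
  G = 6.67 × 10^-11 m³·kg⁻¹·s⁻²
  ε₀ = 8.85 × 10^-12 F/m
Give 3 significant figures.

Planck force: F_P = c⁴/G = 1.21 × 10^44 N
atomic unit of force: F_au = E_h/a₀ = m_e²e⁶/((4πε₀)³ℏ⁴) = 8.33 × 10^-8 N
0.170 × 1.21 × 10^44 / 8.33 × 10^-8 = 2.48 × 10^50

2.48 × 10^50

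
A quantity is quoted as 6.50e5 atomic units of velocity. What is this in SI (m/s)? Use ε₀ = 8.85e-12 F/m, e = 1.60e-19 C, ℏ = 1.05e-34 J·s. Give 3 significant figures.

One atomic unit of velocity: v_au = e²/(4πε₀ℏ) = 2.19e6 m/s.
6.50e5 × 2.19e6 m/s = 1.42e12 m/s

1.42e12 m/s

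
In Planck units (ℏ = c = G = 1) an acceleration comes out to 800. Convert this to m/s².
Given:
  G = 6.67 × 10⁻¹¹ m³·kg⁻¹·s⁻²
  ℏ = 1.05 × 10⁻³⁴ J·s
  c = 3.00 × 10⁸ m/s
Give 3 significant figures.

One Planck acceleration: a_P = √(c⁷/(ℏG)) = 5.59 × 10⁵¹ m/s².
800 × 5.59 × 10⁵¹ m/s² = 4.47 × 10⁵⁴ m/s²

4.47 × 10⁵⁴ m/s²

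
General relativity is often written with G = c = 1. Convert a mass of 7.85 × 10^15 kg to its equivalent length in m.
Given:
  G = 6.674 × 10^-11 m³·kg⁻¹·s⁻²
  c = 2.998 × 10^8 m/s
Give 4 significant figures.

5.829 × 10^-12 m

In G = c = 1 units mass has dimensions of length; the conversion factor is G/c².
7.85 × 10^15 kg × (G/c²) = 5.829 × 10^-12 m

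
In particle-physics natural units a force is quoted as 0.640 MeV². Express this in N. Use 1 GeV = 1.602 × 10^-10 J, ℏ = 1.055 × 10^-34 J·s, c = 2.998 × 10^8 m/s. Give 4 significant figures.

Force is [E]/[L] = [E]²/(ℏc); restore (ℏc)⁻¹.
1 GeV² → 1/(ℏc) × (1 GeV in J)² = 8.114 × 10^5 N.
Convert the energy scale: 0.640 MeV² = 6.40 × 10^-7 GeV².
Result: 6.40 × 10^-7 × 8.114 × 10^5 = 0.5193 N.

0.5193 N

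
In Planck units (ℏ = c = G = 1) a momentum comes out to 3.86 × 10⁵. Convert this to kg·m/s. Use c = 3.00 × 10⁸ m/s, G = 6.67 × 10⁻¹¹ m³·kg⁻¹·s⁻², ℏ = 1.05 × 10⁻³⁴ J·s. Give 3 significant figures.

One Planck momentum: p_P = √(ℏc³/G) = 6.52 kg·m/s.
3.86 × 10⁵ × 6.52 kg·m/s = 2.52 × 10⁶ kg·m/s

2.52 × 10⁶ kg·m/s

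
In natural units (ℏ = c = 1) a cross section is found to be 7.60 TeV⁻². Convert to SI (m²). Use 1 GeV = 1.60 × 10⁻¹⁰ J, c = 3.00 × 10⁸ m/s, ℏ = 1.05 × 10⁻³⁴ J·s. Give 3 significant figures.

2.95 × 10⁻³⁷ m²

Area is [L]² = [E]⁻²·(ℏc)²; restore (ℏc)².
1 GeV⁻² → (ℏc)² × (1 GeV in J)⁻² = 3.88 × 10⁻³² m².
Convert the energy scale: 7.60 TeV⁻² = 7.60 × 10⁻⁶ GeV⁻².
Result: 7.60 × 10⁻⁶ × 3.88 × 10⁻³² = 2.95 × 10⁻³⁷ m².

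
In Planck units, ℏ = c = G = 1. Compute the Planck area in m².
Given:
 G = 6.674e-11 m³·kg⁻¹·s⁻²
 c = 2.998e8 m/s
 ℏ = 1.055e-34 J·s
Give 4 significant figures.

The unique combination of the constants set to 1 with dimensions of area is A_P = ℏG/c³.
  = 7.041e-45 / 2.695e25
  = 2.613e-70 m²

2.613e-70 m²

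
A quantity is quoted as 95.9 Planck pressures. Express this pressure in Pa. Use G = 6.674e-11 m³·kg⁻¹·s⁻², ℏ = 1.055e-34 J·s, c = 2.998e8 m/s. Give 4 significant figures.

4.442e115 Pa

One Planck pressure: p_P = c⁷/(ℏG²) = 4.632e113 Pa.
95.9 × 4.632e113 Pa = 4.442e115 Pa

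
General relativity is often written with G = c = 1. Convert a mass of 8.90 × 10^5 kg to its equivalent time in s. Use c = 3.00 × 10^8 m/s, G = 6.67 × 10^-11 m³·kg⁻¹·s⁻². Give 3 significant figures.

Mass → time via G/c³.
8.90 × 10^5 kg × (G/c³) = 2.20 × 10^-30 s

2.20 × 10^-30 s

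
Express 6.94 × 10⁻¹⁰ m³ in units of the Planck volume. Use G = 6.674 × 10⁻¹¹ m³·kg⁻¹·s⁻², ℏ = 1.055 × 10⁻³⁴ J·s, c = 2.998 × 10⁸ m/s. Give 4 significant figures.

Planck volume: V_P = (ℏG/c³)^(3/2) = 4.224 × 10⁻¹⁰⁵ m³.
6.94 × 10⁻¹⁰ / 4.224 × 10⁻¹⁰⁵ = 1.643 × 10⁹⁵

1.643 × 10⁹⁵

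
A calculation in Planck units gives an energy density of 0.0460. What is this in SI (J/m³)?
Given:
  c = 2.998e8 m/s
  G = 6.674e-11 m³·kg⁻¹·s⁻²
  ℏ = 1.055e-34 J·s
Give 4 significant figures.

One Planck energy density: u_P = c⁷/(ℏG²) = 4.632e113 J/m³.
0.0460 × 4.632e113 J/m³ = 2.131e112 J/m³

2.131e112 J/m³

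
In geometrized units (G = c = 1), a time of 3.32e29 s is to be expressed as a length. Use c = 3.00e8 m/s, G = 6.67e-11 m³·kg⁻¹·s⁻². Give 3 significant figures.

Time → length via c.
3.32e29 s × (c) = 9.96e37 m

9.96e37 m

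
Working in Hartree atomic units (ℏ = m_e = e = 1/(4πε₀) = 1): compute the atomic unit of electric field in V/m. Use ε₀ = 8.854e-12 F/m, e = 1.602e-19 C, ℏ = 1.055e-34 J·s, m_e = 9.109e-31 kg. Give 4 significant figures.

5.131e11 V/m

Dimensional analysis gives E_au = E_h/(e a₀) = m_e²e⁵/((4πε₀)³ℏ⁴).
E_h = 4.354e-18 J
a₀ = 5.297e-11 m
E_h/(e·a₀) = 5.131e11 V/m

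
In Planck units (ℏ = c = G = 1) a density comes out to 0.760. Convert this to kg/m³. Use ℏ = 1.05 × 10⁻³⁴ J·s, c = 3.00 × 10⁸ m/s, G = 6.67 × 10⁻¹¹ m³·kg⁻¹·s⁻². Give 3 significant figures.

3.95 × 10⁹⁶ kg/m³

One Planck density: ρ_P = c⁵/(ℏG²) = 5.20 × 10⁹⁶ kg/m³.
0.760 × 5.20 × 10⁹⁶ kg/m³ = 3.95 × 10⁹⁶ kg/m³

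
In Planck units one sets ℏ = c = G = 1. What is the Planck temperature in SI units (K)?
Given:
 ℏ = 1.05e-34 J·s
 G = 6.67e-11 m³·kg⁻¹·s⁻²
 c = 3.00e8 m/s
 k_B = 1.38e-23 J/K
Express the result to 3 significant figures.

1.42e32 K

T_P = √(ℏc⁵/G) / k_B
  = √(3.83e18) × 7.25e22
  = 1.42e32 K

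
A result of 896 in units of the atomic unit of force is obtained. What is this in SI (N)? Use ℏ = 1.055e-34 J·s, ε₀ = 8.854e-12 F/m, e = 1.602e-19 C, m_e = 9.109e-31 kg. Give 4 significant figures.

7.365e-5 N

One atomic unit of force: F_au = E_h/a₀ = m_e²e⁶/((4πε₀)³ℏ⁴) = 8.220e-8 N.
896 × 8.220e-8 N = 7.365e-5 N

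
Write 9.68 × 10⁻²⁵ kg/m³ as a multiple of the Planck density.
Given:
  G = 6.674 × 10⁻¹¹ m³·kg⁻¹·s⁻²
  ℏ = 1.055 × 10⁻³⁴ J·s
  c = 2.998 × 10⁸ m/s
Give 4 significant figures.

1.878 × 10⁻¹²¹

Planck density: ρ_P = c⁵/(ℏG²) = 5.154 × 10⁹⁶ kg/m³.
9.68 × 10⁻²⁵ / 5.154 × 10⁹⁶ = 1.878 × 10⁻¹²¹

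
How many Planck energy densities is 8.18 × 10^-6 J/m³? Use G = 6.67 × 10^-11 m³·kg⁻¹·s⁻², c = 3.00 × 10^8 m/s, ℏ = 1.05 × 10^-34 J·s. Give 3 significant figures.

Planck energy density: u_P = c⁷/(ℏG²) = 4.68 × 10^113 J/m³.
8.18 × 10^-6 / 4.68 × 10^113 = 1.75 × 10^-119

1.75 × 10^-119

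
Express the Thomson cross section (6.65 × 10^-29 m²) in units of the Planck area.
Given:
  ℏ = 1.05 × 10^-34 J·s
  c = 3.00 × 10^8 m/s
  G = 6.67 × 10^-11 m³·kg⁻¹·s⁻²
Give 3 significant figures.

2.56 × 10^41

Planck area: A_P = ℏG/c³ = 2.59 × 10^-70 m².
6.65 × 10^-29 / 2.59 × 10^-70 = 2.56 × 10^41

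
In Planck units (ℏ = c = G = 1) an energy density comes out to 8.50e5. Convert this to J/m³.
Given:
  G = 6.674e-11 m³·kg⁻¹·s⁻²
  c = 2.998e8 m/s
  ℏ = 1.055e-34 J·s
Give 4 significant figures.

One Planck energy density: u_P = c⁷/(ℏG²) = 4.632e113 J/m³.
8.50e5 × 4.632e113 J/m³ = 3.937e119 J/m³

3.937e119 J/m³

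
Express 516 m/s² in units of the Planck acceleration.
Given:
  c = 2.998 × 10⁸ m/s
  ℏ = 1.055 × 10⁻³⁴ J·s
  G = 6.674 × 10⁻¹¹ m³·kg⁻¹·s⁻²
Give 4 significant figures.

9.280 × 10⁻⁵⁰

Planck acceleration: a_P = √(c⁷/(ℏG)) = 5.560 × 10⁵¹ m/s².
516 / 5.560 × 10⁵¹ = 9.280 × 10⁻⁵⁰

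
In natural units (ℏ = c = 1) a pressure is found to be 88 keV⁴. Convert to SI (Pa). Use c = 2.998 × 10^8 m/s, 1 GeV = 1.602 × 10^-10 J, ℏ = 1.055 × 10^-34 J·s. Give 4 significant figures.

1.832 × 10^15 Pa

Pressure is [E]/[L]³ = [E]⁴/(ℏc)³.
1 GeV⁴ → 1/(ℏc)³ × (1 GeV in J)⁴ = 2.082 × 10^37 Pa.
Convert the energy scale: 88 keV⁴ = 8.80 × 10^-23 GeV⁴.
Result: 8.80 × 10^-23 × 2.082 × 10^37 = 1.832 × 10^15 Pa.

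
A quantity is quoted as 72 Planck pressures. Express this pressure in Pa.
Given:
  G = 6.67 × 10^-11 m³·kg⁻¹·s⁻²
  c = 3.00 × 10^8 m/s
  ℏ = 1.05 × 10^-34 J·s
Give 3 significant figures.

3.37 × 10^115 Pa

One Planck pressure: p_P = c⁷/(ℏG²) = 4.68 × 10^113 Pa.
72 × 4.68 × 10^113 Pa = 3.37 × 10^115 Pa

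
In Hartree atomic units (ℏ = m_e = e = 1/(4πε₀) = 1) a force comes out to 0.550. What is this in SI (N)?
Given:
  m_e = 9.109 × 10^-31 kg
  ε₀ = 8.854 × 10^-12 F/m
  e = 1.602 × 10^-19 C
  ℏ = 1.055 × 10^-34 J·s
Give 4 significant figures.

4.521 × 10^-8 N

One atomic unit of force: F_au = E_h/a₀ = m_e²e⁶/((4πε₀)³ℏ⁴) = 8.220 × 10^-8 N.
0.550 × 8.220 × 10^-8 N = 4.521 × 10^-8 N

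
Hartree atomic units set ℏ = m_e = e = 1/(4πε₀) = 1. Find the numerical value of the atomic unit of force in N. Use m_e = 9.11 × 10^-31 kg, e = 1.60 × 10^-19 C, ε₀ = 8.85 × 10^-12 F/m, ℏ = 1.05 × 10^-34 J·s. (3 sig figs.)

From ℏ = m_e = e = 1/(4πε₀) = 1 the force scale is F_au = E_h/a₀ = m_e²e⁶/((4πε₀)³ℏ⁴).
E_h = 4.38 × 10^-18 J
a₀ = 5.26 × 10^-11 m
E_h/a₀ = 8.33 × 10^-8 N

8.33 × 10^-8 N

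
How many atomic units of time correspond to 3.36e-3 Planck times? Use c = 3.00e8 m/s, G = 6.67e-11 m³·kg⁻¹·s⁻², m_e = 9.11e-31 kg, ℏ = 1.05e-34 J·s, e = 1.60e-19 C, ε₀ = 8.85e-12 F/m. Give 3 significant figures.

Planck time: t_P = √(ℏG/c⁵) = 5.37e-44 s
atomic unit of time: τ_au = (4πε₀)²ℏ³/(m_e e⁴) = 2.40e-17 s
3.36e-3 × 5.37e-44 / 2.40e-17 = 7.52e-30

7.52e-30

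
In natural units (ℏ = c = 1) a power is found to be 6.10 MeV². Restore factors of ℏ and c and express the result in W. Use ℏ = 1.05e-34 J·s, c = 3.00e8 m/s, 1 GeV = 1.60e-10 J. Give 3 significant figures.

Power is [E]/[T] = [E]²/ℏ.
1 GeV² → 1/ℏ × (1 GeV in J)² = 2.44e14 W.
Convert the energy scale: 6.10 MeV² = 6.10e-6 GeV².
Result: 6.10e-6 × 2.44e14 = 1.49e9 W.

1.49e9 W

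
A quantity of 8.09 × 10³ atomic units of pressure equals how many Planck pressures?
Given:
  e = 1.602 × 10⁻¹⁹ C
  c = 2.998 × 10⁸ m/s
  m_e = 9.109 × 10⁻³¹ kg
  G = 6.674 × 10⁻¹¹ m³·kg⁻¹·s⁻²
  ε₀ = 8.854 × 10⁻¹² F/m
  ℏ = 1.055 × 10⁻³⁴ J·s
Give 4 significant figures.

5.116 × 10⁻⁹⁷

atomic unit of pressure: P_au = E_h/a₀³ = m_e⁴e¹⁰/((4πε₀)⁵ℏ⁸) = 2.929 × 10¹³ Pa
Planck pressure: p_P = c⁷/(ℏG²) = 4.632 × 10¹¹³ Pa
8.09 × 10³ × 2.929 × 10¹³ / 4.632 × 10¹¹³ = 5.116 × 10⁻⁹⁷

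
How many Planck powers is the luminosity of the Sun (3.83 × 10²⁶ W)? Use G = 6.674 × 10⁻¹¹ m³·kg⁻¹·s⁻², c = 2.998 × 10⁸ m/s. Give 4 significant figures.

Planck power: P_P = c⁵/G = 3.629 × 10⁵² W.
3.83 × 10²⁶ / 3.629 × 10⁵² = 1.055 × 10⁻²⁶

1.055 × 10⁻²⁶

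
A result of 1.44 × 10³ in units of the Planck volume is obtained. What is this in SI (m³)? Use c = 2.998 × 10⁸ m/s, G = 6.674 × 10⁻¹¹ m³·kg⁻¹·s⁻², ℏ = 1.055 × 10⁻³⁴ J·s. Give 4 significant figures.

One Planck volume: V_P = (ℏG/c³)^(3/2) = 4.224 × 10⁻¹⁰⁵ m³.
1.44 × 10³ × 4.224 × 10⁻¹⁰⁵ m³ = 6.082 × 10⁻¹⁰² m³

6.082 × 10⁻¹⁰² m³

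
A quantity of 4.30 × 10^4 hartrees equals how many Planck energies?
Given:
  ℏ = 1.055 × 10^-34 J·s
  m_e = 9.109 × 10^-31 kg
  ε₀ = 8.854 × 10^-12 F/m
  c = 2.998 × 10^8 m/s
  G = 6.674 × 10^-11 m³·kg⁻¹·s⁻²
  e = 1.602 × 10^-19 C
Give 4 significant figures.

hartree: E_h = m_e e⁴/(4πε₀ℏ)² = 4.354 × 10^-18 J
Planck energy: E_P = √(ℏc⁵/G) = 1.957 × 10^9 J
4.30 × 10^4 × 4.354 × 10^-18 / 1.957 × 10^9 = 9.569 × 10^-23

9.569 × 10^-23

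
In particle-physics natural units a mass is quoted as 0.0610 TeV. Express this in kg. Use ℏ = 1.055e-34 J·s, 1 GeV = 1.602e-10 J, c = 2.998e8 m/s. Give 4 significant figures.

Mass is [E]/c²; divide by c².
1 GeV → 1/c² × (1 GeV in J) = 1.782e-27 kg.
Convert the energy scale: 0.0610 TeV = 61 GeV.
Result: 61 × 1.782e-27 = 1.087e-25 kg.

1.087e-25 kg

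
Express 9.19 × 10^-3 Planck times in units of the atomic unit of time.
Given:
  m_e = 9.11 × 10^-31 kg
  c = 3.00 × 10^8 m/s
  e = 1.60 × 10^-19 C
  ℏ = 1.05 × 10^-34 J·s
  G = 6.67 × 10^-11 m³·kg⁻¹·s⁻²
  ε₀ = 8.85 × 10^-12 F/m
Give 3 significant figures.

Planck time: t_P = √(ℏG/c⁵) = 5.37 × 10^-44 s
atomic unit of time: τ_au = (4πε₀)²ℏ³/(m_e e⁴) = 2.40 × 10^-17 s
9.19 × 10^-3 × 5.37 × 10^-44 / 2.40 × 10^-17 = 2.06 × 10^-29

2.06 × 10^-29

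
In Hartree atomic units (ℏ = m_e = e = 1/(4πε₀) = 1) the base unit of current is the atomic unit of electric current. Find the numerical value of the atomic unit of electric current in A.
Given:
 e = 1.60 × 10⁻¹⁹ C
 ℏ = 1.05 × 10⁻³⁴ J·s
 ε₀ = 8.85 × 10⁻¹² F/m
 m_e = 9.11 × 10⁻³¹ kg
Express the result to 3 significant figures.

I_au = e E_h/ℏ = m_e e⁵/((4πε₀)²ℏ³)
E_h = 4.38 × 10⁻¹⁸ J
e·E_h/ℏ = 6.67 × 10⁻³ A

6.67 × 10⁻³ A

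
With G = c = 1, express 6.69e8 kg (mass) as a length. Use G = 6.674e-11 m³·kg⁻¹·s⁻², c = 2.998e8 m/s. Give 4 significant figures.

In G = c = 1 units mass has dimensions of length; the conversion factor is G/c².
6.69e8 kg × (G/c²) = 4.968e-19 m

4.968e-19 m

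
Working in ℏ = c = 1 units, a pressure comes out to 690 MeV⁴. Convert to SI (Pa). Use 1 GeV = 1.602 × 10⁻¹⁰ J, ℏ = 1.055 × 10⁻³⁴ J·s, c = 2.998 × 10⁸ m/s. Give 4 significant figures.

1.436 × 10²⁸ Pa

Pressure is [E]/[L]³ = [E]⁴/(ℏc)³.
1 GeV⁴ → 1/(ℏc)³ × (1 GeV in J)⁴ = 2.082 × 10³⁷ Pa.
Convert the energy scale: 690 MeV⁴ = 6.90 × 10⁻¹⁰ GeV⁴.
Result: 6.90 × 10⁻¹⁰ × 2.082 × 10³⁷ = 1.436 × 10²⁸ Pa.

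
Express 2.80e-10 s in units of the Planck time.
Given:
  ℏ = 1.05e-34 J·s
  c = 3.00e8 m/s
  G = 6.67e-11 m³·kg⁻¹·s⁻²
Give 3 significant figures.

5.22e33

Planck time: t_P = √(ℏG/c⁵) = 5.37e-44 s.
2.80e-10 / 5.37e-44 = 5.22e33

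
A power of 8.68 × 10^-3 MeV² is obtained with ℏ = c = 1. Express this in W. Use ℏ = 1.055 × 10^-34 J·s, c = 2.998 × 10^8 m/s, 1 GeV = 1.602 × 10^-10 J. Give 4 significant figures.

Power is [E]/[T] = [E]²/ℏ.
1 GeV² → 1/ℏ × (1 GeV in J)² = 2.433 × 10^14 W.
Convert the energy scale: 8.68 × 10^-3 MeV² = 8.68 × 10^-9 GeV².
Result: 8.68 × 10^-9 × 2.433 × 10^14 = 2.112 × 10^6 W.

2.112 × 10^6 W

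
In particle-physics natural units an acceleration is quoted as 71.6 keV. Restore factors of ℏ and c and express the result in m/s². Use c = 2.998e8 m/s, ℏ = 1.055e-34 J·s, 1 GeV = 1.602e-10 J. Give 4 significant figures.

Acceleration is [L]/[T]² = c·[E]/ℏ.
1 GeV → c/ℏ × (1 GeV in J) = 4.552e32 m/s².
Convert the energy scale: 71.6 keV = 7.16e-5 GeV.
Result: 7.16e-5 × 4.552e32 = 3.260e28 m/s².

3.260e28 m/s²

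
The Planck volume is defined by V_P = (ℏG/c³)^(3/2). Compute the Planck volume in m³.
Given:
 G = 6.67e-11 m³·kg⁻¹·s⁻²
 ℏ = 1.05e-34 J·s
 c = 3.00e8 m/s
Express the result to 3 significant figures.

4.18e-105 m³

V_P = (ℏG/c³)^(3/2)
  = √(1.75e-209)
  = 4.18e-105 m³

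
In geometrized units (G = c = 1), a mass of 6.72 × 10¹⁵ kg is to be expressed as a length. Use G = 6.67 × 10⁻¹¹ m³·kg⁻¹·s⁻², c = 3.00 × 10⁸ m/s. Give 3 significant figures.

4.98 × 10⁻¹² m

In G = c = 1 units mass has dimensions of length; the conversion factor is G/c².
6.72 × 10¹⁵ kg × (G/c²) = 4.98 × 10⁻¹² m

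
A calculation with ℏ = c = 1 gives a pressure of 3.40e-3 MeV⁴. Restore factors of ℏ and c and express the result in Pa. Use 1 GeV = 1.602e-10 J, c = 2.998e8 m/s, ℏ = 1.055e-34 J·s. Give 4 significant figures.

7.077e22 Pa

Pressure is [E]/[L]³ = [E]⁴/(ℏc)³.
1 GeV⁴ → 1/(ℏc)³ × (1 GeV in J)⁴ = 2.082e37 Pa.
Convert the energy scale: 3.40e-3 MeV⁴ = 3.40e-15 GeV⁴.
Result: 3.40e-15 × 2.082e37 = 7.077e22 Pa.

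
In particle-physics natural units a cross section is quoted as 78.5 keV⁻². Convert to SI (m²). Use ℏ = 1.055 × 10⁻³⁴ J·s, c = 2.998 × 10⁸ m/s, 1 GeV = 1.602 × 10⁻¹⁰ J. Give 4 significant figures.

Area is [L]² = [E]⁻²·(ℏc)²; restore (ℏc)².
1 GeV⁻² → (ℏc)² × (1 GeV in J)⁻² = 3.898 × 10⁻³² m².
Convert the energy scale: 78.5 keV⁻² = 7.85 × 10¹³ GeV⁻².
Result: 7.85 × 10¹³ × 3.898 × 10⁻³² = 3.060 × 10⁻¹⁸ m².

3.060 × 10⁻¹⁸ m²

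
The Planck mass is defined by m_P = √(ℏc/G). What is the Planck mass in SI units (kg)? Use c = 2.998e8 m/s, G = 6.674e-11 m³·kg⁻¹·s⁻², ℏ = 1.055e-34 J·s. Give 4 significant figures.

2.177e-8 kg

m_P = √(ℏc/G)
  = √(4.739e-16)
  = 2.177e-8 kg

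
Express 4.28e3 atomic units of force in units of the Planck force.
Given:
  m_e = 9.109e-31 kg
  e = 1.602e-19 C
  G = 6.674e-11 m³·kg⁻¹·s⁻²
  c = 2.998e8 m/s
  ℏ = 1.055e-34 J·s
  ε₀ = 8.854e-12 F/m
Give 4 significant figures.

atomic unit of force: F_au = E_h/a₀ = m_e²e⁶/((4πε₀)³ℏ⁴) = 8.220e-8 N
Planck force: F_P = c⁴/G = 1.210e44 N
4.28e3 × 8.220e-8 / 1.210e44 = 2.906e-48

2.906e-48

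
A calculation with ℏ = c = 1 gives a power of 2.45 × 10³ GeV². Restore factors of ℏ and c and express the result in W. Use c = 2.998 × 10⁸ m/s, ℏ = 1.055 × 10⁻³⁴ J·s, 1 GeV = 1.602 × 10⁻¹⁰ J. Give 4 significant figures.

Power is [E]/[T] = [E]²/ℏ.
1 GeV² → 1/ℏ × (1 GeV in J)² = 2.433 × 10¹⁴ W.
Result: 2.45 × 10³ × 2.433 × 10¹⁴ = 5.960 × 10¹⁷ W.

5.960 × 10¹⁷ W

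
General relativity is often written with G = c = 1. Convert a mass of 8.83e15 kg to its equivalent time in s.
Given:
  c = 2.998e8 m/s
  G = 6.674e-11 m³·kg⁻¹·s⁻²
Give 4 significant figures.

Mass → time via G/c³.
8.83e15 kg × (G/c³) = 2.187e-20 s

2.187e-20 s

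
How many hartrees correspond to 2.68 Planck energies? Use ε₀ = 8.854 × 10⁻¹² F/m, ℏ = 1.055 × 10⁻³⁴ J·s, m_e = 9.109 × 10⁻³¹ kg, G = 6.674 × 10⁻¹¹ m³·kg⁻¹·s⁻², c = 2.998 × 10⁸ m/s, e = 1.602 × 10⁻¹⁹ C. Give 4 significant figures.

1.204 × 10²⁷

Planck energy: E_P = √(ℏc⁵/G) = 1.957 × 10⁹ J
hartree: E_h = m_e e⁴/(4πε₀ℏ)² = 4.354 × 10⁻¹⁸ J
2.68 × 1.957 × 10⁹ / 4.354 × 10⁻¹⁸ = 1.204 × 10²⁷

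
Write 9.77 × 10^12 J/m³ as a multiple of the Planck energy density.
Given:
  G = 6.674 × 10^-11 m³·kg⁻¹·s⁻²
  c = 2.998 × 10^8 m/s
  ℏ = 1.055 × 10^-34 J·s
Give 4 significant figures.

2.109 × 10^-101

Planck energy density: u_P = c⁷/(ℏG²) = 4.632 × 10^113 J/m³.
9.77 × 10^12 / 4.632 × 10^113 = 2.109 × 10^-101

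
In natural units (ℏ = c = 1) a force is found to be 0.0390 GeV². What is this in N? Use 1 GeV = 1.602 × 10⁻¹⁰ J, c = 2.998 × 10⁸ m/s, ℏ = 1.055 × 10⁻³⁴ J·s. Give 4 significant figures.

Force is [E]/[L] = [E]²/(ℏc); restore (ℏc)⁻¹.
1 GeV² → 1/(ℏc) × (1 GeV in J)² = 8.114 × 10⁵ N.
Result: 0.0390 × 8.114 × 10⁵ = 3.165 × 10⁴ N.

3.165 × 10⁴ N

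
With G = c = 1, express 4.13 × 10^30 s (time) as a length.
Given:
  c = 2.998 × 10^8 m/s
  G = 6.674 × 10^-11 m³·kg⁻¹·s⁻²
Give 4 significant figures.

1.238 × 10^39 m

Time → length via c.
4.13 × 10^30 s × (c) = 1.238 × 10^39 m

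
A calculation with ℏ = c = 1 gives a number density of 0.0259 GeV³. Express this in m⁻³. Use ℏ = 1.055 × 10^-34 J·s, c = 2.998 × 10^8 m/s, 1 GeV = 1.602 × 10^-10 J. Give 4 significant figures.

Number density is [L]⁻³ = [E]³/(ℏc)³.
1 GeV³ → 1/(ℏc)³ × (1 GeV in J)³ = 1.299 × 10^47 m⁻³.
Result: 0.0259 × 1.299 × 10^47 = 3.365 × 10^45 m⁻³.

3.365 × 10^45 m⁻³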